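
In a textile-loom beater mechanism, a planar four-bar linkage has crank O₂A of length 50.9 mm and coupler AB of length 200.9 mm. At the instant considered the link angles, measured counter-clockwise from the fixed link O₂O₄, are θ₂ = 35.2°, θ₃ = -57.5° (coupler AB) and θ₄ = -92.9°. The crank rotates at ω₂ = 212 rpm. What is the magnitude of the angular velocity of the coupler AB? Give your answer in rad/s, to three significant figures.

ω₂ = 22.2 rad/s (from 212 rpm).
Differentiating the loop-closure r₂e^{iθ₂}+r₃e^{iθ₃}=r₁+r₄e^{iθ₄} gives r₂ω₂e^{iθ₂}+r₃ω₃e^{iθ₃}=r₄ω₄e^{iθ₄}.
Eliminating the other unknown: ω₃ = r₂ω₂ sin(θ₄−θ₂) / [r₃ sin(θ₃−θ₄)].
Numerator sine = -0.78694; denominator sine = +0.57928.
Result = 0.0509·22.2·(-0.78694) / (0.2009·(+0.57928)) = -7.641 rad/s; magnitude 7.641 rad/s.

7.64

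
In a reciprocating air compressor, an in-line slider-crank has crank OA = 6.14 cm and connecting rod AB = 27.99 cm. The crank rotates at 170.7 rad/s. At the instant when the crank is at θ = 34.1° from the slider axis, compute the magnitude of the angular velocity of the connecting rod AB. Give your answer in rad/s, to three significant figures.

31.2

ω = 170.7 rad/s
The rod makes angle φ with the slider axis where L sinφ = r sinθ; differentiating, L cosφ·φ̇ = r ω cosθ.
L cosφ = √(L² − r² sin²θ) = 0.27778 m.
|ω_rod| = r ω |cosθ| / √(L² − r² sin²θ) = 0.0614·170.7·0.82806/0.27778 = 31.244 rad/s.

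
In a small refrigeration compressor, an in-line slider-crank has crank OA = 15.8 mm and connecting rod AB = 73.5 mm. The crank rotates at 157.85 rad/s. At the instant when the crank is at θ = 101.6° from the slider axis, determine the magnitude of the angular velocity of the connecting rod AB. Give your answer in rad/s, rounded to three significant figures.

ω = 157.8 rad/s
The rod makes angle φ with the slider axis where L sinφ = r sinθ; differentiating, L cosφ·φ̇ = r ω cosθ.
L cosφ = √(L² − r² sin²θ) = 0.071852 m.
|ω_rod| = r ω |cosθ| / √(L² − r² sin²θ) = 0.0158·157.8·0.20108/0.071852 = 6.9796 rad/s.

6.98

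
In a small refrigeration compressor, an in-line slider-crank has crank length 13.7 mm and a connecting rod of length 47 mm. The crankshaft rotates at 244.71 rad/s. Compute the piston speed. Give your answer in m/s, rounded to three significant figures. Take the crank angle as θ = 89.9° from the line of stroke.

3.35

ω = 244.7 rad/s
For an in-line slider-crank, x = r cosθ + √(L² − r² sin²θ), so v = −rω sinθ·[1 + r cosθ/√(L² − r² sin²θ)].
With r = 0.0137 m, L = 0.047 m, θ = 89.9°: √(L² − r² sin²θ) = 0.044959 m.
v = −0.0137·244.7·1.00000·[1 + 0.0137·0.00175/0.044959] = -3.3543 m/s.
|v| = 3.3543 m/s.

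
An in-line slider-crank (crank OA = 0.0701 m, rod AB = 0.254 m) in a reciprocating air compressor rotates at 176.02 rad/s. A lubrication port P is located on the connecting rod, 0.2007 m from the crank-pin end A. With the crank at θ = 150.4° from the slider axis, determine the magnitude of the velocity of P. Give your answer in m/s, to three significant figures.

5.42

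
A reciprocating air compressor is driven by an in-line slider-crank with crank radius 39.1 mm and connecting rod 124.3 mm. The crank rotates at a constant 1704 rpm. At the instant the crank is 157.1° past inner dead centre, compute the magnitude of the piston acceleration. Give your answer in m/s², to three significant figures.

ω = 2π·1704/60 = 178.4 rad/s
x(θ) = r cosθ + √(L² − r² sin²θ); with ω constant, a = ω²·d²x/dθ².
d²x/dθ² = −r cosθ − r²(cos2θ)/√u − r⁴ sin²2θ/(4u^{3/2}),  u = L² − r² sin²θ = 0.015219 m².
Substituting r = 0.0391 m, L = 0.1243 m, θ = 157.1°: d²x/dθ² = +0.027219 m.
a = ω²·d²x/dθ² = (178.4)²·(+0.027219) = +866.69 m/s²;  |a| = 866.69 m/s².

867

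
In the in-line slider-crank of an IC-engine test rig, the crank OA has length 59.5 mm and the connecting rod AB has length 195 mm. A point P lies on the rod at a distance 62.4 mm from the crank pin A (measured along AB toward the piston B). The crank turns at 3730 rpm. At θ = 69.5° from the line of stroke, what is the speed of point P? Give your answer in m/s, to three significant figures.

23.2

ω = 390.6 rad/s.  Crank-pin speed |V_A| = rω = 23.241 m/s, perpendicular to OA.
Rod angle: sinφ = −(r/L) sinθ ⇒ φ = -16.607°; ω_rod = −rω cosθ/√(L²−r²sin²θ) = -43.556 rad/s.
V_P = V_A + ω_rod × AP, with AP = 0.0624 m along the rod.
Components: V_Px = −rω sinθ − a·ω_rod·sinφ = -22.546 m/s;  V_Py = rω cosθ + a·ω_rod·cosφ = +5.5346 m/s.
|V_P| = √(V_Px² + V_Py²) = 23.215 m/s.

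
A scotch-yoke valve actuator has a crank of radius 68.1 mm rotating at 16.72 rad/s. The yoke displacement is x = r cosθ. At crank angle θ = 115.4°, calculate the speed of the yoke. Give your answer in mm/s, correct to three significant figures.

1030

ω = 16.72 rad/s
x = r cosθ ⇒ ẋ = −rω sinθ.
|v| = rω|sinθ| = 0.0681·16.72·|sin 115.4°| = 1.0286 m/s = 1028.6 mm/s.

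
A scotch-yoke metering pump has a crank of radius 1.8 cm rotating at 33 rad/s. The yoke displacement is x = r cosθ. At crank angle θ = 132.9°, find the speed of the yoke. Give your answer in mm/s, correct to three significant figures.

435

ω = 33 rad/s
x = r cosθ ⇒ ẋ = −rω sinθ.
|v| = rω|sinθ| = 0.018·33·|sin 132.9°| = 0.43513 m/s = 435.13 mm/s.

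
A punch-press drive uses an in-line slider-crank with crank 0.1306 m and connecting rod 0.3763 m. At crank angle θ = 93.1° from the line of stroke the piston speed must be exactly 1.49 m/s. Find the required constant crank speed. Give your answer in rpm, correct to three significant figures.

111

For an in-line slider-crank, |v_piston| = rω|sinθ|·[1 + r cosθ/√(L² − r² sin²θ)].
With r = 0.1306 m, L = 0.3763 m, θ = 93.1°: the bracketed kinematic factor |dx/dθ| = 0.1278 m.
ω = v/|dx/dθ| = 1.49/0.1278 = 11.659 rad/s.
N = 60ω/(2π) = 111.33 rpm.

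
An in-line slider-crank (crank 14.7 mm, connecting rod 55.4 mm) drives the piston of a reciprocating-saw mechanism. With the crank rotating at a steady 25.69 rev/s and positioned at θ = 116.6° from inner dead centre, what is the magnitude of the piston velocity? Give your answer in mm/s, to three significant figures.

ω = 2π·25.7 = 161.4 rad/s
For an in-line slider-crank, x = r cosθ + √(L² − r² sin²θ), so v = −rω sinθ·[1 + r cosθ/√(L² − r² sin²θ)].
With r = 0.0147 m, L = 0.0554 m, θ = 116.6°: √(L² − r² sin²θ) = 0.053818 m.
v = −0.0147·161.4·0.89415·[1 + 0.0147·-0.44776/0.053818] = -1.8622 m/s.
|v| = 1.8622 m/s = 1862.2 mm/s.

1860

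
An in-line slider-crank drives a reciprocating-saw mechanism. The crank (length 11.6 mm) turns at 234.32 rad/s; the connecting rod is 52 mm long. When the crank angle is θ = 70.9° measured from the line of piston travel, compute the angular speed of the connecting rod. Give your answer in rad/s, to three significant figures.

ω = 234.3 rad/s
The rod makes angle φ with the slider axis where L sinφ = r sinθ; differentiating, L cosφ·φ̇ = r ω cosθ.
L cosφ = √(L² − r² sin²θ) = 0.050832 m.
|ω_rod| = r ω |cosθ| / √(L² − r² sin²θ) = 0.0116·234.3·0.32722/0.050832 = 17.497 rad/s.

17.5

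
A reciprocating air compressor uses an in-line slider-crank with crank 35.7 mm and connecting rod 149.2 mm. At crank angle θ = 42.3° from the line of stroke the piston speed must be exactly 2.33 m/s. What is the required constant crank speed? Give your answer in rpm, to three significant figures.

785

For an in-line slider-crank, |v_piston| = rω|sinθ|·[1 + r cosθ/√(L² − r² sin²θ)].
With r = 0.0357 m, L = 0.1492 m, θ = 42.3°: the bracketed kinematic factor |dx/dθ| = 0.028335 m.
ω = v/|dx/dθ| = 2.33/0.028335 = 82.231 rad/s.
N = 60ω/(2π) = 785.25 rpm.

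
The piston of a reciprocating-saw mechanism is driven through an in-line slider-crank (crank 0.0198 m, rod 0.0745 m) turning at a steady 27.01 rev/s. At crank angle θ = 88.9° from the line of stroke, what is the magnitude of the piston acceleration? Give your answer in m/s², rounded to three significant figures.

ω = 2π·27 = 169.7 rad/s
x(θ) = r cosθ + √(L² − r² sin²θ); with ω constant, a = ω²·d²x/dθ².
d²x/dθ² = −r cosθ − r²(cos2θ)/√u − r⁴ sin²2θ/(4u^{3/2}),  u = L² − r² sin²θ = 0.00515835 m².
Substituting r = 0.0198 m, L = 0.0745 m, θ = 88.9°: d²x/dθ² = +0.0050742 m.
a = ω²·d²x/dθ² = (169.7)²·(+0.0050742) = +146.14 m/s²;  |a| = 146.14 m/s².

146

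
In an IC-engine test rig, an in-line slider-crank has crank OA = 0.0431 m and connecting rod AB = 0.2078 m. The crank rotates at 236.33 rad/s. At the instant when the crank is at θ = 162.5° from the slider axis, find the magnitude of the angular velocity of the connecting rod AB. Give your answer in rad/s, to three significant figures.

ω = 236.3 rad/s
The rod makes angle φ with the slider axis where L sinφ = r sinθ; differentiating, L cosφ·φ̇ = r ω cosθ.
L cosφ = √(L² − r² sin²θ) = 0.2074 m.
|ω_rod| = r ω |cosθ| / √(L² − r² sin²θ) = 0.0431·236.3·0.95372/0.2074 = 46.84 rad/s.

46.8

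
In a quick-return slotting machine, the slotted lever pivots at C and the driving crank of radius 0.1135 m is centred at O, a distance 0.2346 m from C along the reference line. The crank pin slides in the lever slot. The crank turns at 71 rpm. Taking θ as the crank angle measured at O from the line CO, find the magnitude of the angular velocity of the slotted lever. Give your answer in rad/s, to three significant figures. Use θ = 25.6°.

ω = 7.435 rad/s (from 71 rpm).
Crank pin A relative to C: A = (d + r cosθ, r sinθ); lever angle φ = atan2(r sinθ, d + r cosθ).
Differentiating tanφ: φ̇ = rω(d cosθ + r)/(d² + r² + 2dr cosθ).
d² + r² + 2dr cosθ = |CA|² = 0.115946 m²;  d cosθ + r = +0.32507 m.
|ω_lever| = |0.1135·7.435·+0.32507| / 0.115946 = 2.3659 rad/s.

2.37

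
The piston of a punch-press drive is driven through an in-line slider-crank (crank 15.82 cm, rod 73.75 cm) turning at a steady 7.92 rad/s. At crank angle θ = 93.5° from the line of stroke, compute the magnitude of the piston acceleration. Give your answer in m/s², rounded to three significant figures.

ω = 7.92 rad/s
x(θ) = r cosθ + √(L² − r² sin²θ); with ω constant, a = ω²·d²x/dθ².
d²x/dθ² = −r cosθ − r²(cos2θ)/√u − r⁴ sin²2θ/(4u^{3/2}),  u = L² − r² sin²θ = 0.518972 m².
Substituting r = 0.1582 m, L = 0.7375 m, θ = 93.5°: d²x/dθ² = +0.044134 m.
a = ω²·d²x/dθ² = (7.92)²·(+0.044134) = +2.7683 m/s²;  |a| = 2.7683 m/s².

2.77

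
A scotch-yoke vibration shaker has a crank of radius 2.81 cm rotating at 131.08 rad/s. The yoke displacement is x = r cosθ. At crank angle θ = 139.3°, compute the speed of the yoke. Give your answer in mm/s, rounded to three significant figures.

2400

ω = 131.1 rad/s
x = r cosθ ⇒ ẋ = −rω sinθ.
|v| = rω|sinθ| = 0.0281·131.1·|sin 139.3°| = 2.4019 m/s = 2401.9 mm/s.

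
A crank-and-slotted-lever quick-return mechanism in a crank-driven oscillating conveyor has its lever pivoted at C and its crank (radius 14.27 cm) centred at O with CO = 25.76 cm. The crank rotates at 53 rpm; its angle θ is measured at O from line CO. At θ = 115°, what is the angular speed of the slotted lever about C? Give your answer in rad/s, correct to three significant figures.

ω = 5.55 rad/s (from 53 rpm).
Crank pin A relative to C: A = (d + r cosθ, r sinθ); lever angle φ = atan2(r sinθ, d + r cosθ).
Differentiating tanφ: φ̇ = rω(d cosθ + r)/(d² + r² + 2dr cosθ).
d² + r² + 2dr cosθ = |CA|² = 0.0556506 m²;  d cosθ + r = +0.033834 m.
|ω_lever| = |0.1427·5.55·+0.033834| / 0.0556506 = 0.48151 rad/s.

0.482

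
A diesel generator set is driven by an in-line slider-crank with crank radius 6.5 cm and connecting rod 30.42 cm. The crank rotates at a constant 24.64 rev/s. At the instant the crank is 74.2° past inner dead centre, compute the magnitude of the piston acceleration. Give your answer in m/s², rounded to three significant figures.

136

ω = 2π·24.6 = 154.8 rad/s
x(θ) = r cosθ + √(L² − r² sin²θ); with ω constant, a = ω²·d²x/dθ².
d²x/dθ² = −r cosθ − r²(cos2θ)/√u − r⁴ sin²2θ/(4u^{3/2}),  u = L² − r² sin²θ = 0.0886259 m².
Substituting r = 0.065 m, L = 0.3042 m, θ = 74.2°: d²x/dθ² = -0.0056569 m.
a = ω²·d²x/dθ² = (154.8)²·(-0.0056569) = -135.59 m/s²;  |a| = 135.59 m/s².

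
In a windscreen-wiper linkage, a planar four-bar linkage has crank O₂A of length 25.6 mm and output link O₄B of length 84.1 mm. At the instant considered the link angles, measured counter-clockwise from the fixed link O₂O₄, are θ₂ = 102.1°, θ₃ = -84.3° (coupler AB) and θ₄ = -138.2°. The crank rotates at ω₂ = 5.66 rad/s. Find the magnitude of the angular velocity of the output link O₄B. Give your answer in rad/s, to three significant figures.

0.238

ω₂ = 5.66 rad/s
Differentiating the loop-closure r₂e^{iθ₂}+r₃e^{iθ₃}=r₁+r₄e^{iθ₄} gives r₂ω₂e^{iθ₂}+r₃ω₃e^{iθ₃}=r₄ω₄e^{iθ₄}.
Eliminating the other unknown: ω₄ = r₂ω₂ sin(θ₂−θ₃) / [r₄ sin(θ₄−θ₃)].
Numerator sine = -0.11147; denominator sine = -0.80799.
Result = 0.0256·5.66·(-0.11147) / (0.0841·(-0.80799)) = +0.23769 rad/s; magnitude 0.23769 rad/s.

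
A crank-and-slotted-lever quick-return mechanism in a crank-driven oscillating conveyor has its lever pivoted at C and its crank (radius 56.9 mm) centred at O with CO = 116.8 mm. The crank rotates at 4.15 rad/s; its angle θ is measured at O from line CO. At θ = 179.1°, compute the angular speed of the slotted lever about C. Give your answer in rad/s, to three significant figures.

3.94

ω = 4.15 rad/s
Crank pin A relative to C: A = (d + r cosθ, r sinθ); lever angle φ = atan2(r sinθ, d + r cosθ).
Differentiating tanφ: φ̇ = rω(d cosθ + r)/(d² + r² + 2dr cosθ).
d² + r² + 2dr cosθ = |CA|² = 0.00358965 m²;  d cosθ + r = -0.059886 m.
|ω_lever| = |0.0569·4.15·-0.059886| / 0.00358965 = 3.9394 rad/s.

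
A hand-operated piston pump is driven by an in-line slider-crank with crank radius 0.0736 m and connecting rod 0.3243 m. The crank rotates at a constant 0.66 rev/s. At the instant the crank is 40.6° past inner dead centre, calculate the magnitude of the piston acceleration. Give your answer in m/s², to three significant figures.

1.01

ω = 2π·0.66 = 4.147 rad/s
x(θ) = r cosθ + √(L² − r² sin²θ); with ω constant, a = ω²·d²x/dθ².
d²x/dθ² = −r cosθ − r²(cos2θ)/√u − r⁴ sin²2θ/(4u^{3/2}),  u = L² − r² sin²θ = 0.102876 m².
Substituting r = 0.0736 m, L = 0.3243 m, θ = 40.6°: d²x/dθ² = -0.058683 m.
a = ω²·d²x/dθ² = (4.147)²·(-0.058683) = -1.0092 m/s²;  |a| = 1.0092 m/s².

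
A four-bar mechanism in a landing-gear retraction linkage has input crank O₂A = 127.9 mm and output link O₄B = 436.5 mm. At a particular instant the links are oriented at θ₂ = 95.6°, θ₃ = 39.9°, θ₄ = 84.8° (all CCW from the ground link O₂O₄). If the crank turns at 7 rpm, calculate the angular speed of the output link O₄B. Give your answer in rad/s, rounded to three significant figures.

0.251

ω₂ = 0.733 rad/s (from 7 rpm).
Differentiating the loop-closure r₂e^{iθ₂}+r₃e^{iθ₃}=r₁+r₄e^{iθ₄} gives r₂ω₂e^{iθ₂}+r₃ω₃e^{iθ₃}=r₄ω₄e^{iθ₄}.
Eliminating the other unknown: ω₄ = r₂ω₂ sin(θ₂−θ₃) / [r₄ sin(θ₄−θ₃)].
Numerator sine = +0.82610; denominator sine = +0.70587.
Result = 0.1279·0.733·(+0.82610) / (0.4365·(+0.70587)) = +0.25137 rad/s; magnitude 0.25137 rad/s.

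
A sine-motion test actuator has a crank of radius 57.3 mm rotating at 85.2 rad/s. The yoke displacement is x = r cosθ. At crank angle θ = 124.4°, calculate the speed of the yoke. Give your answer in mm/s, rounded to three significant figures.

ω = 85.2 rad/s
x = r cosθ ⇒ ẋ = −rω sinθ.
|v| = rω|sinθ| = 0.0573·85.2·|sin 124.4°| = 4.0282 m/s = 4028.2 mm/s.

4030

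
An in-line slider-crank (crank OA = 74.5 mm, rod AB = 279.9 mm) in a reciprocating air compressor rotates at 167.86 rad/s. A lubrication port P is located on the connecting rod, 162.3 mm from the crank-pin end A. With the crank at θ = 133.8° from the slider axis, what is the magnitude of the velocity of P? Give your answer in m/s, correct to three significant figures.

8.83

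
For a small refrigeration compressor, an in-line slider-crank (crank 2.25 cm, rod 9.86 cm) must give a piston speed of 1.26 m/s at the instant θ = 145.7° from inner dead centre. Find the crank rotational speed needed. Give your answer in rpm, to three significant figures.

1170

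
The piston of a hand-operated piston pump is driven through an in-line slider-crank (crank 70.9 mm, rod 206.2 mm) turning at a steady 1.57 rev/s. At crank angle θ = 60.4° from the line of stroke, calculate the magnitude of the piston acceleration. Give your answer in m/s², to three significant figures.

ω = 2π·1.57 = 9.865 rad/s
x(θ) = r cosθ + √(L² − r² sin²θ); with ω constant, a = ω²·d²x/dθ².
d²x/dθ² = −r cosθ − r²(cos2θ)/√u − r⁴ sin²2θ/(4u^{3/2}),  u = L² − r² sin²θ = 0.0387181 m².
Substituting r = 0.0709 m, L = 0.2062 m, θ = 60.4°: d²x/dθ² = -0.022551 m.
a = ω²·d²x/dθ² = (9.865)²·(-0.022551) = -2.1945 m/s²;  |a| = 2.1945 m/s².

2.19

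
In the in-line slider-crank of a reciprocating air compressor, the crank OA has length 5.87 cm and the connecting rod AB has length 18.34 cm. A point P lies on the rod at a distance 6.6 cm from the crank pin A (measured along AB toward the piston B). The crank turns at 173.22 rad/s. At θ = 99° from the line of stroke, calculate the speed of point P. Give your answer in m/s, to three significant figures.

9.90

ω = 173.2 rad/s.  Crank-pin speed |V_A| = rω = 10.168 m/s, perpendicular to OA.
Rod angle: sinφ = −(r/L) sinθ ⇒ φ = -18.429°; ω_rod = −rω cosθ/√(L²−r²sin²θ) = +9.1418 rad/s.
V_P = V_A + ω_rod × AP, with AP = 0.066 m along the rod.
Components: V_Px = −rω sinθ − a·ω_rod·sinφ = -9.8521 m/s;  V_Py = rω cosθ + a·ω_rod·cosφ = -1.0182 m/s.
|V_P| = √(V_Px² + V_Py²) = 9.9046 m/s.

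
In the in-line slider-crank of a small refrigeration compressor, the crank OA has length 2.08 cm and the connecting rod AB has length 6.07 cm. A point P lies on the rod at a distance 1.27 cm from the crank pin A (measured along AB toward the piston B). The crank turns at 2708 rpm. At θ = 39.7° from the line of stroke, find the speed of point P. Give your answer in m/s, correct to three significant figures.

5.36

ω = 283.6 rad/s.  Crank-pin speed |V_A| = rω = 5.8985 m/s, perpendicular to OA.
Rod angle: sinφ = −(r/L) sinθ ⇒ φ = -12.644°; ω_rod = −rω cosθ/√(L²−r²sin²θ) = -76.624 rad/s.
V_P = V_A + ω_rod × AP, with AP = 0.0127 m along the rod.
Components: V_Px = −rω sinθ − a·ω_rod·sinφ = -3.9808 m/s;  V_Py = rω cosθ + a·ω_rod·cosφ = +3.5888 m/s.
|V_P| = √(V_Px² + V_Py²) = 5.3596 m/s.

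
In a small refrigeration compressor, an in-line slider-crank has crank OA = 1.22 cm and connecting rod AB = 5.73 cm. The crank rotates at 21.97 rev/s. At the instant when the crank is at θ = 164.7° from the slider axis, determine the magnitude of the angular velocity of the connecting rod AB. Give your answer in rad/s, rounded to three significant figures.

ω = 138 rad/s (converted from 21.97 rev/s).
The rod makes angle φ with the slider axis where L sinφ = r sinθ; differentiating, L cosφ·φ̇ = r ω cosθ.
L cosφ = √(L² − r² sin²θ) = 0.057209 m.
|ω_rod| = r ω |cosθ| / √(L² − r² sin²θ) = 0.0122·138·0.96456/0.057209 = 28.394 rad/s.

28.4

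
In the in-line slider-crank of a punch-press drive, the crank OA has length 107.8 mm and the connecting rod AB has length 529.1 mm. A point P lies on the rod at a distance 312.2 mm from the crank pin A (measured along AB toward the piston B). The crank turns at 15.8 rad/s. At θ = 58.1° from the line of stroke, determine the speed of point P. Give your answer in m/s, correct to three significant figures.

ω = 15.8 rad/s.  Crank-pin speed |V_A| = rω = 1.7032 m/s, perpendicular to OA.
Rod angle: sinφ = −(r/L) sinθ ⇒ φ = -9.961°; ω_rod = −rω cosθ/√(L²−r²sin²θ) = -1.7271 rad/s.
V_P = V_A + ω_rod × AP, with AP = 0.3122 m along the rod.
Components: V_Px = −rω sinθ − a·ω_rod·sinφ = -1.5393 m/s;  V_Py = rω cosθ + a·ω_rod·cosφ = +0.36897 m/s.
|V_P| = √(V_Px² + V_Py²) = 1.5829 m/s.

1.58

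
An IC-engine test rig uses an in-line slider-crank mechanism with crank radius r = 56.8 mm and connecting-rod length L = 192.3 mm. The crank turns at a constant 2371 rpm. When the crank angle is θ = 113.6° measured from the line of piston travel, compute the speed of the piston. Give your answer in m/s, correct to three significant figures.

11.3

ω = 2π·2371/60 = 248.3 rad/s
For an in-line slider-crank, x = r cosθ + √(L² − r² sin²θ), so v = −rω sinθ·[1 + r cosθ/√(L² − r² sin²θ)].
With r = 0.0568 m, L = 0.1923 m, θ = 113.6°: √(L² − r² sin²θ) = 0.18512 m.
v = −0.0568·248.3·0.91636·[1 + 0.0568·-0.40035/0.18512] = -11.336 m/s.
|v| = 11.336 m/s.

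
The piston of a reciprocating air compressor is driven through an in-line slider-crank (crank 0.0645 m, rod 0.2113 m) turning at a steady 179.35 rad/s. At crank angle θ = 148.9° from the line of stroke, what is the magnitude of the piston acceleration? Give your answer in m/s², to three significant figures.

1470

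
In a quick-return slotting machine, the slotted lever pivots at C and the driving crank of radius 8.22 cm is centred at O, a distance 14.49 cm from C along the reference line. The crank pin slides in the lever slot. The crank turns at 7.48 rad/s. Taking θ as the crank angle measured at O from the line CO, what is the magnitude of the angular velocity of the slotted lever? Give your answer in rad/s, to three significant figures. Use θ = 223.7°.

ω = 7.48 rad/s
Crank pin A relative to C: A = (d + r cosθ, r sinθ); lever angle φ = atan2(r sinθ, d + r cosθ).
Differentiating tanφ: φ̇ = rω(d cosθ + r)/(d² + r² + 2dr cosθ).
d² + r² + 2dr cosθ = |CA|² = 0.0105306 m²;  d cosθ + r = -0.022558 m.
|ω_lever| = |0.0822·7.48·-0.022558| / 0.0105306 = 1.3171 rad/s.

1.32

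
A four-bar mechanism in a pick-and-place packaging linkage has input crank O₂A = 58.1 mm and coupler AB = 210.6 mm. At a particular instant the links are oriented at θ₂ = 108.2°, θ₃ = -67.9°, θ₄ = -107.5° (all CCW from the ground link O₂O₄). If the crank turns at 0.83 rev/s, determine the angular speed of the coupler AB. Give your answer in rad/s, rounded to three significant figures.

1.32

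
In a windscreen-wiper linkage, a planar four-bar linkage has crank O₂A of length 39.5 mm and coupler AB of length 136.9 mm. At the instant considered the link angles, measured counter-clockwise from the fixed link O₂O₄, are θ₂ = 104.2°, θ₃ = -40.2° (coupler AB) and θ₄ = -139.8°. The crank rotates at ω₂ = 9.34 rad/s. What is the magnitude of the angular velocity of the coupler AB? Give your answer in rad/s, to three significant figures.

2.46

ω₂ = 9.34 rad/s
Differentiating the loop-closure r₂e^{iθ₂}+r₃e^{iθ₃}=r₁+r₄e^{iθ₄} gives r₂ω₂e^{iθ₂}+r₃ω₃e^{iθ₃}=r₄ω₄e^{iθ₄}.
Eliminating the other unknown: ω₃ = r₂ω₂ sin(θ₄−θ₂) / [r₃ sin(θ₃−θ₄)].
Numerator sine = +0.89879; denominator sine = +0.98600.
Result = 0.0395·9.34·(+0.89879) / (0.1369·(+0.98600)) = +2.4565 rad/s; magnitude 2.4565 rad/s.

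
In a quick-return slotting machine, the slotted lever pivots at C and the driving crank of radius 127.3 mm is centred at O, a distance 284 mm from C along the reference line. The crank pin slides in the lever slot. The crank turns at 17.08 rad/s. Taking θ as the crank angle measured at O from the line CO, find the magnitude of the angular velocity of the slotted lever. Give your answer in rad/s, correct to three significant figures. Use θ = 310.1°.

4.70

ω = 17.08 rad/s
Crank pin A relative to C: A = (d + r cosθ, r sinθ); lever angle φ = atan2(r sinθ, d + r cosθ).
Differentiating tanφ: φ̇ = rω(d cosθ + r)/(d² + r² + 2dr cosθ).
d² + r² + 2dr cosθ = |CA|² = 0.143436 m²;  d cosθ + r = +0.31023 m.
|ω_lever| = |0.1273·17.08·+0.31023| / 0.143436 = 4.7027 rad/s.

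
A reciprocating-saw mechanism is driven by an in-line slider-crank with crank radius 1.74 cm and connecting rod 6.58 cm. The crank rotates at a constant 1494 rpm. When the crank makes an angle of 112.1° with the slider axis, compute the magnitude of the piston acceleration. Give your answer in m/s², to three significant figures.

ω = 2π·1494/60 = 156.5 rad/s
x(θ) = r cosθ + √(L² − r² sin²θ); with ω constant, a = ω²·d²x/dθ².
d²x/dθ² = −r cosθ − r²(cos2θ)/√u − r⁴ sin²2θ/(4u^{3/2}),  u = L² − r² sin²θ = 0.00406973 m².
Substituting r = 0.0174 m, L = 0.0658 m, θ = 112.1°: d²x/dθ² = +0.0099058 m.
a = ω²·d²x/dθ² = (156.5)²·(+0.0099058) = +242.46 m/s²;  |a| = 242.46 m/s².

242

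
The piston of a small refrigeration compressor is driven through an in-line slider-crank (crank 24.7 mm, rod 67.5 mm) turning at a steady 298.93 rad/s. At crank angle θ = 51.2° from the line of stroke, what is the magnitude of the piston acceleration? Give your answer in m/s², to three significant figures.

1230

ω = 298.9 rad/s
x(θ) = r cosθ + √(L² − r² sin²θ); with ω constant, a = ω²·d²x/dθ².
d²x/dθ² = −r cosθ − r²(cos2θ)/√u − r⁴ sin²2θ/(4u^{3/2}),  u = L² − r² sin²θ = 0.0041857 m².
Substituting r = 0.0247 m, L = 0.0675 m, θ = 51.2°: d²x/dθ² = -0.01378 m.
a = ω²·d²x/dθ² = (298.9)²·(-0.01378) = -1231.4 m/s²;  |a| = 1231.4 m/s².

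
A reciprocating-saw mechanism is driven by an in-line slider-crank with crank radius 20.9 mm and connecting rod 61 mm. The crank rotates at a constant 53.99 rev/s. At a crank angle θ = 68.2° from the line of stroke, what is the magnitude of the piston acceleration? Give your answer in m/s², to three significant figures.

ω = 2π·54 = 339.2 rad/s
x(θ) = r cosθ + √(L² − r² sin²θ); with ω constant, a = ω²·d²x/dθ².
d²x/dθ² = −r cosθ − r²(cos2θ)/√u − r⁴ sin²2θ/(4u^{3/2}),  u = L² − r² sin²θ = 0.00334443 m².
Substituting r = 0.0209 m, L = 0.061 m, θ = 68.2°: d²x/dθ² = -0.0024091 m.
a = ω²·d²x/dθ² = (339.2)²·(-0.0024091) = -277.23 m/s²;  |a| = 277.23 m/s².

277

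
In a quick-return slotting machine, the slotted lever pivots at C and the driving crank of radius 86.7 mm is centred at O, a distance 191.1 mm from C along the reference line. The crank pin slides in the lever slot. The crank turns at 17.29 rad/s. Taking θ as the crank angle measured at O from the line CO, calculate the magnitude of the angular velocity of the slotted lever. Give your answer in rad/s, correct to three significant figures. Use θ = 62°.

4.44

ω = 17.29 rad/s
Crank pin A relative to C: A = (d + r cosθ, r sinθ); lever angle φ = atan2(r sinθ, d + r cosθ).
Differentiating tanφ: φ̇ = rω(d cosθ + r)/(d² + r² + 2dr cosθ).
d² + r² + 2dr cosθ = |CA|² = 0.0595929 m²;  d cosθ + r = +0.17642 m.
|ω_lever| = |0.0867·17.29·+0.17642| / 0.0595929 = 4.4377 rad/s.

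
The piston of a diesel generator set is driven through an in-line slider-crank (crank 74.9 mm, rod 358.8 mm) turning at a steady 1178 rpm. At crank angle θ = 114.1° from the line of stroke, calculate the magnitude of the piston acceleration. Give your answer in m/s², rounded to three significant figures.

ω = 2π·1178/60 = 123.4 rad/s
x(θ) = r cosθ + √(L² − r² sin²θ); with ω constant, a = ω²·d²x/dθ².
d²x/dθ² = −r cosθ − r²(cos2θ)/√u − r⁴ sin²2θ/(4u^{3/2}),  u = L² − r² sin²θ = 0.124063 m².
Substituting r = 0.0749 m, L = 0.3588 m, θ = 114.1°: d²x/dθ² = +0.0411 m.
a = ω²·d²x/dθ² = (123.4)²·(+0.0411) = +625.45 m/s²;  |a| = 625.45 m/s².

625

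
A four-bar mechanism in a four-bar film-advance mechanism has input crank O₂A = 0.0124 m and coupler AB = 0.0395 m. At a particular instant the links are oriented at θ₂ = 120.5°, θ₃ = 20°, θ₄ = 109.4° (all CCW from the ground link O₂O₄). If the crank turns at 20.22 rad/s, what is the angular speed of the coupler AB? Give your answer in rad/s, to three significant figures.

ω₂ = 20.22 rad/s
Differentiating the loop-closure r₂e^{iθ₂}+r₃e^{iθ₃}=r₁+r₄e^{iθ₄} gives r₂ω₂e^{iθ₂}+r₃ω₃e^{iθ₃}=r₄ω₄e^{iθ₄}.
Eliminating the other unknown: ω₃ = r₂ω₂ sin(θ₄−θ₂) / [r₃ sin(θ₃−θ₄)].
Numerator sine = -0.19252; denominator sine = -0.99995.
Result = 0.0124·20.22·(-0.19252) / (0.0395·(-0.99995)) = +1.2221 rad/s; magnitude 1.2221 rad/s.

1.22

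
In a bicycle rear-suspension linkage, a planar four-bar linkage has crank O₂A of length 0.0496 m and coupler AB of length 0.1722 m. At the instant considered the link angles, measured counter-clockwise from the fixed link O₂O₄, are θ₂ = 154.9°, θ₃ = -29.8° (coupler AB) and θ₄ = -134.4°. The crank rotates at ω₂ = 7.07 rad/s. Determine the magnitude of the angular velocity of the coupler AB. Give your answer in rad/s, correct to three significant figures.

1.99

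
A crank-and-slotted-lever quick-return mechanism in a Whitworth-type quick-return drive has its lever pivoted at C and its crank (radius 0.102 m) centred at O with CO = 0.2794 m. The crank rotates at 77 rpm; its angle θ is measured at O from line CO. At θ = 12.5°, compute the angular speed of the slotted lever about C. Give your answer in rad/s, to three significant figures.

2.14

ω = 8.063 rad/s (from 77 rpm).
Crank pin A relative to C: A = (d + r cosθ, r sinθ); lever angle φ = atan2(r sinθ, d + r cosθ).
Differentiating tanφ: φ̇ = rω(d cosθ + r)/(d² + r² + 2dr cosθ).
d² + r² + 2dr cosθ = |CA|² = 0.144115 m²;  d cosθ + r = +0.37478 m.
|ω_lever| = |0.102·8.063·+0.37478| / 0.144115 = 2.1389 rad/s.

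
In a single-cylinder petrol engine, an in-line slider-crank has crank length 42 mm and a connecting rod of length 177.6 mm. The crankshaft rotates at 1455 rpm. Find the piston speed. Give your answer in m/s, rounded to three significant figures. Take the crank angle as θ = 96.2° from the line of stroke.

6.19

ω = 2π·1455/60 = 152.4 rad/s
For an in-line slider-crank, x = r cosθ + √(L² − r² sin²θ), so v = −rω sinθ·[1 + r cosθ/√(L² − r² sin²θ)].
With r = 0.042 m, L = 0.1776 m, θ = 96.2°: √(L² − r² sin²θ) = 0.17262 m.
v = −0.042·152.4·0.99415·[1 + 0.042·-0.10800/0.17262] = -6.1948 m/s.
|v| = 6.1948 m/s.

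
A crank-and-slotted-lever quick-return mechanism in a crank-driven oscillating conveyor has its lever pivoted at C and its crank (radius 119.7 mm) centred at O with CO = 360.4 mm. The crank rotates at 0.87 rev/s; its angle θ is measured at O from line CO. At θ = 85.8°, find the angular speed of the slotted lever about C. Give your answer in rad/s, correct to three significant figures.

ω = 5.466 rad/s (from 0.87 rev/s).
Crank pin A relative to C: A = (d + r cosθ, r sinθ); lever angle φ = atan2(r sinθ, d + r cosθ).
Differentiating tanφ: φ̇ = rω(d cosθ + r)/(d² + r² + 2dr cosθ).
d² + r² + 2dr cosθ = |CA|² = 0.150535 m²;  d cosθ + r = +0.1461 m.
|ω_lever| = |0.1197·5.466·+0.1461| / 0.150535 = 0.63502 rad/s.

0.635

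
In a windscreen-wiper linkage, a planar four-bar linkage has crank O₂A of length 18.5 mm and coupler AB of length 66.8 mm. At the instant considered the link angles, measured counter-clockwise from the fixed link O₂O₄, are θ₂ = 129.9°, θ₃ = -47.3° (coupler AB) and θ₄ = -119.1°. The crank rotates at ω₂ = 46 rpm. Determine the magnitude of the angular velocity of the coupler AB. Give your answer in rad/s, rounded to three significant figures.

1.31

ω₂ = 4.817 rad/s (from 46 rpm).
Differentiating the loop-closure r₂e^{iθ₂}+r₃e^{iθ₃}=r₁+r₄e^{iθ₄} gives r₂ω₂e^{iθ₂}+r₃ω₃e^{iθ₃}=r₄ω₄e^{iθ₄}.
Eliminating the other unknown: ω₃ = r₂ω₂ sin(θ₄−θ₂) / [r₃ sin(θ₃−θ₄)].
Numerator sine = +0.93358; denominator sine = +0.94997.
Result = 0.0185·4.817·(+0.93358) / (0.0668·(+0.94997)) = +1.3111 rad/s; magnitude 1.3111 rad/s.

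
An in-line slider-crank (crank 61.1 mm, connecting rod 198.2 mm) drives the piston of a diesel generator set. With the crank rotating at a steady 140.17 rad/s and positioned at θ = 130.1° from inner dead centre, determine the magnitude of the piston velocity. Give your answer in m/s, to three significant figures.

5.21

ω = 140.2 rad/s
For an in-line slider-crank, x = r cosθ + √(L² − r² sin²θ), so v = −rω sinθ·[1 + r cosθ/√(L² − r² sin²θ)].
With r = 0.0611 m, L = 0.1982 m, θ = 130.1°: √(L² − r² sin²θ) = 0.19261 m.
v = −0.0611·140.2·0.76492·[1 + 0.0611·-0.64412/0.19261] = -5.2125 m/s.
|v| = 5.2125 m/s.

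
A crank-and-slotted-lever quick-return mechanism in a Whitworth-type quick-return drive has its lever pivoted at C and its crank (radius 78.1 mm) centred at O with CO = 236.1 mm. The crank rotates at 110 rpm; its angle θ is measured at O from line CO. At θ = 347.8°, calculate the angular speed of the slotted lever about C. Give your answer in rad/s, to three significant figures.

2.84

ω = 11.52 rad/s (from 110 rpm).
Crank pin A relative to C: A = (d + r cosθ, r sinθ); lever angle φ = atan2(r sinθ, d + r cosθ).
Differentiating tanφ: φ̇ = rω(d cosθ + r)/(d² + r² + 2dr cosθ).
d² + r² + 2dr cosθ = |CA|² = 0.0978888 m²;  d cosθ + r = +0.30887 m.
|ω_lever| = |0.0781·11.52·+0.30887| / 0.0978888 = 2.8387 rad/s.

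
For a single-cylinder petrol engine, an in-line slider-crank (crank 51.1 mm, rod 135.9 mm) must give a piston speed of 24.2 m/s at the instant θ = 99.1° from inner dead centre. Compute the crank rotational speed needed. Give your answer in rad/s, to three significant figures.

512

For an in-line slider-crank, |v_piston| = rω|sinθ|·[1 + r cosθ/√(L² − r² sin²θ)].
With r = 0.0511 m, L = 0.1359 m, θ = 99.1°: the bracketed kinematic factor |dx/dθ| = 0.047225 m.
ω = v/|dx/dθ| = 24.2/0.047225 = 512.44 rad/s.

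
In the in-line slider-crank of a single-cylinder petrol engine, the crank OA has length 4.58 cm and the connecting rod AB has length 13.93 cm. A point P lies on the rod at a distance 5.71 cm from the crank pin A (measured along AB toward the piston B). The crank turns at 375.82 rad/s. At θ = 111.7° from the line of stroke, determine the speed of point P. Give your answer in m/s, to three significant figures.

15.6

ω = 375.8 rad/s.  Crank-pin speed |V_A| = rω = 17.213 m/s, perpendicular to OA.
Rod angle: sinφ = −(r/L) sinθ ⇒ φ = -17.787°; ω_rod = −rω cosθ/√(L²−r²sin²θ) = +47.981 rad/s.
V_P = V_A + ω_rod × AP, with AP = 0.0571 m along the rod.
Components: V_Px = −rω sinθ − a·ω_rod·sinφ = -15.156 m/s;  V_Py = rω cosθ + a·ω_rod·cosφ = -3.7555 m/s.
|V_P| = √(V_Px² + V_Py²) = 15.614 m/s.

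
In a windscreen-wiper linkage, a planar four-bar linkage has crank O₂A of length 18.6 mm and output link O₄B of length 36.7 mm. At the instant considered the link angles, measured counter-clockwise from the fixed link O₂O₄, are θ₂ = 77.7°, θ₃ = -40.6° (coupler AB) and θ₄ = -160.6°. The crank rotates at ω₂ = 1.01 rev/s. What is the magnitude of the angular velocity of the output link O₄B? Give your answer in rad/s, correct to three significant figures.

3.27

ω₂ = 6.346 rad/s (from 1.01 rev/s).
Differentiating the loop-closure r₂e^{iθ₂}+r₃e^{iθ₃}=r₁+r₄e^{iθ₄} gives r₂ω₂e^{iθ₂}+r₃ω₃e^{iθ₃}=r₄ω₄e^{iθ₄}.
Eliminating the other unknown: ω₄ = r₂ω₂ sin(θ₂−θ₃) / [r₄ sin(θ₄−θ₃)].
Numerator sine = +0.88048; denominator sine = -0.86603.
Result = 0.0186·6.346·(+0.88048) / (0.0367·(-0.86603)) = -3.2699 rad/s; magnitude 3.2699 rad/s.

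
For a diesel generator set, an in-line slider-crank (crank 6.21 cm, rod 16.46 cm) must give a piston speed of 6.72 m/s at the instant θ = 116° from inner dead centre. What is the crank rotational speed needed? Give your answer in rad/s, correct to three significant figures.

For an in-line slider-crank, |v_piston| = rω|sinθ|·[1 + r cosθ/√(L² − r² sin²θ)].
With r = 0.0621 m, L = 0.1646 m, θ = 116°: the bracketed kinematic factor |dx/dθ| = 0.046003 m.
ω = v/|dx/dθ| = 6.72/0.046003 = 146.08 rad/s.

146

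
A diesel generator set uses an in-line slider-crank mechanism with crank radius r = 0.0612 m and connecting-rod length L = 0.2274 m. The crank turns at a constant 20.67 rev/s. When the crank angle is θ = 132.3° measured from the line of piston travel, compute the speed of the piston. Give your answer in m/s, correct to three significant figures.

ω = 2π·20.7 = 129.9 rad/s
For an in-line slider-crank, x = r cosθ + √(L² − r² sin²θ), so v = −rω sinθ·[1 + r cosθ/√(L² − r² sin²θ)].
With r = 0.0612 m, L = 0.2274 m, θ = 132.3°: √(L² − r² sin²θ) = 0.22285 m.
v = −0.0612·129.9·0.73963·[1 + 0.0612·-0.67301/0.22285] = -4.7922 m/s.
|v| = 4.7922 m/s.

4.79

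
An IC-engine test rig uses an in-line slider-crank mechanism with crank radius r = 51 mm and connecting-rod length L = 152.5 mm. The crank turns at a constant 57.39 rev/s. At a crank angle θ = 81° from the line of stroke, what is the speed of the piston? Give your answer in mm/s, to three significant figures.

19200

ω = 2π·57.4 = 360.6 rad/s
For an in-line slider-crank, x = r cosθ + √(L² − r² sin²θ), so v = −rω sinθ·[1 + r cosθ/√(L² − r² sin²θ)].
With r = 0.051 m, L = 0.1525 m, θ = 81°: √(L² − r² sin²θ) = 0.14394 m.
v = −0.051·360.6·0.98769·[1 + 0.051·0.15643/0.14394] = -19.171 m/s.
|v| = 19.171 m/s = 19171 mm/s.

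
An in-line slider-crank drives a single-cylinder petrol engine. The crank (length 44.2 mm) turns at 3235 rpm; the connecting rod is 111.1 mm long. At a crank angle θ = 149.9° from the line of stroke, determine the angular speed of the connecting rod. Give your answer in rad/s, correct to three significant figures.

119

ω = 338.8 rad/s (converted from 3235 rpm).
The rod makes angle φ with the slider axis where L sinφ = r sinθ; differentiating, L cosφ·φ̇ = r ω cosθ.
L cosφ = √(L² − r² sin²θ) = 0.10887 m.
|ω_rod| = r ω |cosθ| / √(L² − r² sin²θ) = 0.0442·338.8·0.86515/0.10887 = 118.99 rad/s.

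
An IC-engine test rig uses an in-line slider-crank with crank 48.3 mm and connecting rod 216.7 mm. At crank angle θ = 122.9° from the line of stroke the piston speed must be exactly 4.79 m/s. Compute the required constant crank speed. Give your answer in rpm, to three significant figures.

1290

For an in-line slider-crank, |v_piston| = rω|sinθ|·[1 + r cosθ/√(L² − r² sin²θ)].
With r = 0.0483 m, L = 0.2167 m, θ = 122.9°: the bracketed kinematic factor |dx/dθ| = 0.035556 m.
ω = v/|dx/dθ| = 4.79/0.035556 = 134.72 rad/s.
N = 60ω/(2π) = 1286.5 rpm.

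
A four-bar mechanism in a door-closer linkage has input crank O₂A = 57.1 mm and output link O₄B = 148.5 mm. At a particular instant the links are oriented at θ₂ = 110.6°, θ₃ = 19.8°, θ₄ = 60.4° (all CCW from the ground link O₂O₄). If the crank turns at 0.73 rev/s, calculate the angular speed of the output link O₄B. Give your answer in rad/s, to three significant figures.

2.71

ω₂ = 4.587 rad/s (from 0.73 rev/s).
Differentiating the loop-closure r₂e^{iθ₂}+r₃e^{iθ₃}=r₁+r₄e^{iθ₄} gives r₂ω₂e^{iθ₂}+r₃ω₃e^{iθ₃}=r₄ω₄e^{iθ₄}.
Eliminating the other unknown: ω₄ = r₂ω₂ sin(θ₂−θ₃) / [r₄ sin(θ₄−θ₃)].
Numerator sine = +0.99990; denominator sine = +0.65077.
Result = 0.0571·4.587·(+0.99990) / (0.1485·(+0.65077)) = +2.7098 rad/s; magnitude 2.7098 rad/s.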